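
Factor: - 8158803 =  - 3^1*2719601^1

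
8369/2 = 4184 + 1/2 =4184.50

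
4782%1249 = 1035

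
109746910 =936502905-826755995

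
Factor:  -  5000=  - 2^3*5^4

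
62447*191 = 11927377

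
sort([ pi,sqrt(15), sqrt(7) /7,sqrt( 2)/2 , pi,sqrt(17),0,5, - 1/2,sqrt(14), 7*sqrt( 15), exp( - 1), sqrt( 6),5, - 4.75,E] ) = [  -  4.75,- 1/2, 0, exp( -1), sqrt( 7) /7,sqrt ( 2) /2,sqrt( 6),E , pi, pi,sqrt( 14)  ,  sqrt( 15),sqrt( 17),5,5,7*sqrt( 15)]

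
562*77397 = 43497114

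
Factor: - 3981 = -3^1*  1327^1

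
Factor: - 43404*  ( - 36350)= 2^3*3^1*5^2*727^1*3617^1= 1577735400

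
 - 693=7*( - 99)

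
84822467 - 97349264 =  - 12526797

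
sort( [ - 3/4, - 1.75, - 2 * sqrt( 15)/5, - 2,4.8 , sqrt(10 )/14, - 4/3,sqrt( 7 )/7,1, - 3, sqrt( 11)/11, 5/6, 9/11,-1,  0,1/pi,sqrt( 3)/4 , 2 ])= [ - 3, - 2,-1.75  ,-2*sqrt( 15)/5, -4/3, - 1, - 3/4,0,sqrt(10 ) /14,sqrt(11 )/11, 1/pi , sqrt( 7 )/7, sqrt (3 )/4, 9/11, 5/6 , 1,2, 4.8 ]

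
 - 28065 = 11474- 39539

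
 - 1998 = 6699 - 8697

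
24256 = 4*6064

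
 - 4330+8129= 3799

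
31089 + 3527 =34616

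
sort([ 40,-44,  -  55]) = [- 55, - 44, 40] 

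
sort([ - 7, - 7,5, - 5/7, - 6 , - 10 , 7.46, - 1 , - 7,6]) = [ - 10,  -  7, - 7, - 7, - 6, -1,- 5/7, 5, 6, 7.46]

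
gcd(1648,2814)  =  2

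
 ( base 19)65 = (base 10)119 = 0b1110111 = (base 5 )434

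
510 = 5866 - 5356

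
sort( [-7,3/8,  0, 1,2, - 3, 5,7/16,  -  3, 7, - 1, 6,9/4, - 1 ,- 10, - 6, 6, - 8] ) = [ - 10,-8, -7, - 6,-3,  -  3  , - 1, - 1,  0, 3/8 , 7/16,1,  2, 9/4,5, 6,6, 7]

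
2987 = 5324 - 2337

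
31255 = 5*6251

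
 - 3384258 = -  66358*51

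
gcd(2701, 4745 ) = 73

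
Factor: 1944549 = 3^2 * 216061^1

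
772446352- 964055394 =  - 191609042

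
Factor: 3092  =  2^2 * 773^1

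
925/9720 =185/1944  =  0.10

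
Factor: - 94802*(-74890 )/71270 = 709972178/7127 = 2^1*107^1*443^1* 7127^( - 1) * 7489^1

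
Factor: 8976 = 2^4*3^1 * 11^1*17^1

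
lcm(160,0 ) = 0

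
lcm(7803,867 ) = 7803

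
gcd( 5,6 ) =1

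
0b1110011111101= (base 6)54205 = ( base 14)29C1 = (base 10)7421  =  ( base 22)F77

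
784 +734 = 1518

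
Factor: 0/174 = 0 =0^1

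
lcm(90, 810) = 810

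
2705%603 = 293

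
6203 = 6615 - 412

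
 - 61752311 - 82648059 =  - 144400370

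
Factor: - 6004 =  - 2^2*19^1 * 79^1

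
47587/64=47587/64  =  743.55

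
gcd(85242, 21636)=6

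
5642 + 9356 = 14998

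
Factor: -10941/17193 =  - 7^1*11^ ( - 1 ) = - 7/11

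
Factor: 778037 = 13^1*97^1*617^1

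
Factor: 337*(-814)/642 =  - 137159/321 = -3^ (-1)* 11^1*37^1*107^( - 1 ) *337^1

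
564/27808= 141/6952 = 0.02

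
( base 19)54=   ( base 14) 71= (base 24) 43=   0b1100011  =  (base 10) 99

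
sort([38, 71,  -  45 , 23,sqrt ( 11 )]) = [ - 45, sqrt( 11 ), 23, 38, 71 ] 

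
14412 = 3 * 4804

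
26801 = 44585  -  17784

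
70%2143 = 70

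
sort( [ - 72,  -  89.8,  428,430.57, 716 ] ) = [ -89.8,- 72, 428, 430.57,  716 ]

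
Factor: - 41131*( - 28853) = 11^1*43^1*61^1*41131^1 = 1186752743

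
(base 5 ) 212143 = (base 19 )10GA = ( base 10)7173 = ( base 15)21D3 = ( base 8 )16005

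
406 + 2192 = 2598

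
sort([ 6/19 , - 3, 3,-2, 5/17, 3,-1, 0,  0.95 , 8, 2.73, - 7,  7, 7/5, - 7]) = [-7, - 7, -3, - 2, - 1,0,5/17, 6/19, 0.95, 7/5,  2.73,3,  3, 7,  8 ]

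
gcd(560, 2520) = 280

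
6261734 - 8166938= - 1905204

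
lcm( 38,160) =3040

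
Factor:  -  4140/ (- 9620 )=207/481=3^2*13^( - 1 ) * 23^1*37^(-1 )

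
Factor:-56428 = - 2^2* 14107^1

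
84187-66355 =17832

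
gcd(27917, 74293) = 1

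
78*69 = 5382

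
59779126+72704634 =132483760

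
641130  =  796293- 155163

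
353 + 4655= 5008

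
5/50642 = 5/50642 = 0.00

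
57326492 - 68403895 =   -  11077403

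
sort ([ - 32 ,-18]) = [-32,-18]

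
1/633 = 1/633 = 0.00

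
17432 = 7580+9852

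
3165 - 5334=-2169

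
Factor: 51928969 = 51928969^1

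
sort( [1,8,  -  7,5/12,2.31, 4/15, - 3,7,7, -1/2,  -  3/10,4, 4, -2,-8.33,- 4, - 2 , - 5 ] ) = [ - 8.33, - 7 , - 5, - 4,-3,-2, - 2, - 1/2, - 3/10,4/15,5/12,1, 2.31, 4, 4, 7,7,8]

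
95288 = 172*554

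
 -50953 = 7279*( - 7 ) 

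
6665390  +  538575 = 7203965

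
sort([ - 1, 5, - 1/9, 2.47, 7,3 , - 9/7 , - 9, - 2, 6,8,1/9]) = [ - 9,- 2, - 9/7 , - 1,-1/9,1/9,2.47, 3,5,6,7,8]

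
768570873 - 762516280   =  6054593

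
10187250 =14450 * 705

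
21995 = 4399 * 5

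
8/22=4/11 = 0.36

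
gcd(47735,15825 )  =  5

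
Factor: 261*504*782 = 102867408=2^4*3^4*7^1*17^1*23^1 * 29^1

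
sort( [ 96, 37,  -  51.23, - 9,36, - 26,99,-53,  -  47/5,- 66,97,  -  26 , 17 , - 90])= [ - 90  , - 66 ,  -  53, - 51.23,  -  26, - 26, - 47/5,-9,  17,36,  37, 96, 97,  99]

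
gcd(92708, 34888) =196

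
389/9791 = 389/9791  =  0.04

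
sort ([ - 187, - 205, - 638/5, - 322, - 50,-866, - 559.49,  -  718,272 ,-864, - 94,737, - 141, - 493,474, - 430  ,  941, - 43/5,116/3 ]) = [ - 866,- 864,-718,  -  559.49,-493, - 430, - 322,  -  205, - 187, - 141, - 638/5, - 94, - 50,  -  43/5,116/3,272,474,737,941] 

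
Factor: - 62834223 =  - 3^1  *  43^1*103^1 * 4729^1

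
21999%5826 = 4521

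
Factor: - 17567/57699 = - 3^( - 3)*11^1*1597^1*2137^( - 1)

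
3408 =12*284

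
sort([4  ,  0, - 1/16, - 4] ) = [ - 4, - 1/16,  0, 4]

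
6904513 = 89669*77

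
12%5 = 2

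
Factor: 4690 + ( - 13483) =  - 3^2 * 977^1 = - 8793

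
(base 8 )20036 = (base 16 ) 201e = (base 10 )8222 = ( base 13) 3986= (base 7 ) 32654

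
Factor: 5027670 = 2^1 *3^5* 5^1*2069^1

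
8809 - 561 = 8248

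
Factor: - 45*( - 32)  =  1440= 2^5*3^2*5^1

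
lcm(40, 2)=40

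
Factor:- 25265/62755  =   - 31/77 = - 7^ (-1)*11^( - 1)*31^1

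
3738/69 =1246/23 = 54.17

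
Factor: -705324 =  - 2^2 * 3^1*53^1*1109^1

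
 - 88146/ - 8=11018+ 1/4 = 11018.25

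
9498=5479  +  4019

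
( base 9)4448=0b110011010100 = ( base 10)3284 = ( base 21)798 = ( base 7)12401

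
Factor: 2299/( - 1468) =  - 2^( - 2)*11^2*19^1*367^( - 1)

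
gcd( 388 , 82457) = 1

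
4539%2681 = 1858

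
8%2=0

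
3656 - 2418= 1238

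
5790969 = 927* 6247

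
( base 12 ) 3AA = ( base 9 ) 684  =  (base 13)343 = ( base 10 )562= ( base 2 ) 1000110010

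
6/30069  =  2/10023=0.00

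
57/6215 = 57/6215  =  0.01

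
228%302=228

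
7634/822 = 9 + 118/411 = 9.29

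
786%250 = 36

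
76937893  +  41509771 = 118447664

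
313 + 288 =601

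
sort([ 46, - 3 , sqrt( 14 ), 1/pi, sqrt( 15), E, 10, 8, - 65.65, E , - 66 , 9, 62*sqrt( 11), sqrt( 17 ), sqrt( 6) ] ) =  [-66, - 65.65,  -  3, 1/pi, sqrt( 6 ),  E,E,sqrt( 14 ), sqrt( 15), sqrt( 17 ),  8,  9,10,46, 62*sqrt(11) ]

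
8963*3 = 26889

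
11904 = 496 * 24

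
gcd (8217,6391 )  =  913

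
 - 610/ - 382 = 1 + 114/191 = 1.60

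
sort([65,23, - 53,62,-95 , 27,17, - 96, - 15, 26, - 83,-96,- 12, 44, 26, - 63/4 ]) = [ - 96, - 96,-95, - 83, - 53, - 63/4, - 15 ,-12,17,23,26,26,27,44,62, 65 ]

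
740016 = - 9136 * (-81 )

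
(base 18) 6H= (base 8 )175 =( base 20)65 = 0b1111101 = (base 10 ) 125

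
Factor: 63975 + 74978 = 283^1*491^1=   138953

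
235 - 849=-614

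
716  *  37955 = 27175780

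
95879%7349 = 342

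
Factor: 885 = 3^1*5^1 * 59^1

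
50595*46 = 2327370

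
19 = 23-4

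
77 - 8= 69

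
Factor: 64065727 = 11^1*29^1 * 229^1*877^1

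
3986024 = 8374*476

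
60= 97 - 37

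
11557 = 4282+7275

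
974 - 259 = 715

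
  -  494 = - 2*247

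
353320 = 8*44165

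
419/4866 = 419/4866 = 0.09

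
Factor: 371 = 7^1*53^1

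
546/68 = 273/34 = 8.03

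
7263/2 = 7263/2 = 3631.50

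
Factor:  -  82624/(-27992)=10328/3499 = 2^3*1291^1*3499^( - 1 ) 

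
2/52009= 2/52009 = 0.00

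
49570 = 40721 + 8849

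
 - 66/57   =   -22/19 = - 1.16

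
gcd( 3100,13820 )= 20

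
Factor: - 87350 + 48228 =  - 2^1*31^1*631^1 = - 39122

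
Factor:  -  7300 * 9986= - 2^3*5^2*73^1*4993^1=-72897800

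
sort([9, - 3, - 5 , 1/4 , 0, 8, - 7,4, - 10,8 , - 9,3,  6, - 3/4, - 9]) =[ - 10, - 9, - 9, -7, - 5, - 3 , - 3/4 , 0, 1/4 , 3 , 4,6, 8,  8,  9]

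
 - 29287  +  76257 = 46970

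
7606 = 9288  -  1682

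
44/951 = 44/951 =0.05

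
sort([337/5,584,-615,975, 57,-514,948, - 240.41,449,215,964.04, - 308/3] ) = [ - 615, - 514,  -  240.41, - 308/3 , 57,  337/5, 215,449, 584 , 948, 964.04,975 ] 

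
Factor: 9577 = 61^1*157^1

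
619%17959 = 619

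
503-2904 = - 2401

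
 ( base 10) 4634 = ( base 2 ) 1001000011010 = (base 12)2822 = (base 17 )G0A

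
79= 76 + 3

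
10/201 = 10/201 =0.05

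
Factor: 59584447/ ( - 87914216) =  -4583419/6762632 = - 2^ ( - 3)*19^( - 1 )*44491^ ( - 1)*4583419^1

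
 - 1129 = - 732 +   -  397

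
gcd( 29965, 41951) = 5993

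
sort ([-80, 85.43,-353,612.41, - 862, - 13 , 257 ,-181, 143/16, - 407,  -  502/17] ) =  [ - 862,-407,-353,-181,-80,- 502/17, - 13, 143/16, 85.43, 257 , 612.41]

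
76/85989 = 76/85989=0.00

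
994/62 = 16+1/31= 16.03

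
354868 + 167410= 522278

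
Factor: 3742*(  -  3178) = -2^2*7^1*227^1*1871^1 = - 11892076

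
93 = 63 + 30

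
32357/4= 32357/4 = 8089.25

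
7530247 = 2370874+5159373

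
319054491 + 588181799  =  907236290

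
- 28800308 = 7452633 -36252941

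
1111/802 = 1 + 309/802 = 1.39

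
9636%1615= 1561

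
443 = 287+156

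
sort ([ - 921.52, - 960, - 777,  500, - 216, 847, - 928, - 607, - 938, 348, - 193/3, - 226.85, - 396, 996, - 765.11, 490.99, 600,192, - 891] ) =[ - 960,-938,-928, - 921.52,  -  891,-777,-765.11, - 607,  -  396, -226.85,-216, - 193/3, 192,348,490.99,500,600, 847, 996 ] 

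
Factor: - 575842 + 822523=246681 = 3^2*27409^1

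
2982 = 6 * 497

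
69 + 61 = 130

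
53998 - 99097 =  - 45099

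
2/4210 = 1/2105 = 0.00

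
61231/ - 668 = -92 + 225/668 = - 91.66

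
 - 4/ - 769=4/769 = 0.01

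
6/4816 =3/2408 = 0.00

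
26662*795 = 21196290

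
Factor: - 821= -821^1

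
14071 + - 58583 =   -  44512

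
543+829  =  1372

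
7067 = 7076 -9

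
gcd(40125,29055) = 15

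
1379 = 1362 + 17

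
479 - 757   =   - 278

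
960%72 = 24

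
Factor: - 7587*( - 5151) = 3^4*17^1*101^1* 281^1 =39080637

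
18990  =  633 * 30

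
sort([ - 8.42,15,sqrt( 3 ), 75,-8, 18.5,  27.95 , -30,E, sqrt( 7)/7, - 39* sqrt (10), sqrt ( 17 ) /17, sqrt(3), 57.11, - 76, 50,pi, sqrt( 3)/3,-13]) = [ - 39*sqrt( 10), - 76,-30,-13, - 8.42 , - 8, sqrt(17)/17,sqrt(7 )/7,  sqrt( 3)/3, sqrt( 3),sqrt(3), E, pi,15,18.5,27.95,50, 57.11,75] 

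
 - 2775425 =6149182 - 8924607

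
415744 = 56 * 7424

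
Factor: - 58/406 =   -  7^ ( - 1 ) =- 1/7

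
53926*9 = 485334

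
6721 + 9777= 16498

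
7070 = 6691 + 379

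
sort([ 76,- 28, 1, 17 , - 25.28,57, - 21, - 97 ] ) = [ - 97, - 28,-25.28, - 21,1,17, 57, 76 ] 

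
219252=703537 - 484285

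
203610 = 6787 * 30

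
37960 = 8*4745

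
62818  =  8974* 7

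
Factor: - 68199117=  - 3^1*7^1*23^1*141199^1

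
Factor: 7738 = 2^1*53^1*73^1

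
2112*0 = 0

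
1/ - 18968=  - 1  +  18967/18968 = -  0.00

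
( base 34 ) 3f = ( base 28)45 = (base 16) 75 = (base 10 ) 117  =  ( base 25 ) 4h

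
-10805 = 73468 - 84273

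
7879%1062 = 445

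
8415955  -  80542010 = -72126055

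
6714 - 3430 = 3284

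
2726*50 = 136300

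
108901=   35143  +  73758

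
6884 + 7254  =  14138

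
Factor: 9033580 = 2^2*5^1*451679^1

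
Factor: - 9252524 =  - 2^2*269^1*8599^1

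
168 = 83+85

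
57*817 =46569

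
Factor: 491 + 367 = 2^1*3^1*11^1*13^1 = 858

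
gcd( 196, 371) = 7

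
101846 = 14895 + 86951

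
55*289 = 15895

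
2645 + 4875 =7520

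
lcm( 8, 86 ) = 344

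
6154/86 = 3077/43 = 71.56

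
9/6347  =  9/6347 = 0.00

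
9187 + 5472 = 14659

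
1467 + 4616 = 6083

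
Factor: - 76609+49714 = -3^1*5^1 * 11^1 * 163^1 = -26895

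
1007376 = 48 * 20987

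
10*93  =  930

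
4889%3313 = 1576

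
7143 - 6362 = 781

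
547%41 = 14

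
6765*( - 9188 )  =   - 62156820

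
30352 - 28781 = 1571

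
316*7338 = 2318808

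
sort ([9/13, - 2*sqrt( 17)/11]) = [ - 2*sqrt( 17 )/11, 9/13] 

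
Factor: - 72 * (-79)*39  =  221832 = 2^3 * 3^3*  13^1 * 79^1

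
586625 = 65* 9025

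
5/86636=5/86636 = 0.00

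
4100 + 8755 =12855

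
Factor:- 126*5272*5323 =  - 3535919856= - 2^4*3^2*7^1*659^1*5323^1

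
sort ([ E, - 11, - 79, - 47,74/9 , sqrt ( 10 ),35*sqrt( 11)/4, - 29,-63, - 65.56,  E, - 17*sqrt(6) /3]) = [ - 79, - 65.56, - 63, - 47, - 29, - 17 * sqrt(6) /3, - 11,E,E,sqrt( 10 ),74/9,  35*sqrt( 11)/4]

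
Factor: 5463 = 3^2*607^1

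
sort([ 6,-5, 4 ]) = [ - 5,4, 6]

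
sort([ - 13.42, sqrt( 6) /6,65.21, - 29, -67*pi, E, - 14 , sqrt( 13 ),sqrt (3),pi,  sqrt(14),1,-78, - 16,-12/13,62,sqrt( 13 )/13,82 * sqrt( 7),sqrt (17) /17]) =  [ -67 * pi, - 78,  -  29, - 16, - 14,-13.42, - 12/13, sqrt( 17) /17,sqrt ( 13 )/13 , sqrt( 6 )/6,1,sqrt(3 ),  E,pi,sqrt( 13),sqrt( 14 ),62, 65.21,82*sqrt(7 )]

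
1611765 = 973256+638509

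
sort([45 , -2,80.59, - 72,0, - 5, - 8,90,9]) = [ - 72, - 8, - 5, - 2, 0,9,45, 80.59,90]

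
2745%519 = 150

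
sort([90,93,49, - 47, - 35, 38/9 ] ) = [-47,  -  35, 38/9,49,90, 93]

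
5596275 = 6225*899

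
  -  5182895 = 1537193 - 6720088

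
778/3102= 389/1551 = 0.25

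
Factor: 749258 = 2^1 * 17^1* 22037^1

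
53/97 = 53/97 = 0.55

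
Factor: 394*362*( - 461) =-65751508 = - 2^2*181^1*197^1*461^1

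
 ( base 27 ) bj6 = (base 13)3B6A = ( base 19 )14C7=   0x215A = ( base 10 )8538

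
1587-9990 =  - 8403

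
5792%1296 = 608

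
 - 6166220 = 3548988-9715208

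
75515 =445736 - 370221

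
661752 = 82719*8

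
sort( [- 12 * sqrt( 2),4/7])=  [ - 12*sqrt (2 ) , 4/7 ] 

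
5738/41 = 139 + 39/41   =  139.95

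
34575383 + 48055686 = 82631069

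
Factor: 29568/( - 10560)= - 2^1*5^ ( - 1)*7^1 = - 14/5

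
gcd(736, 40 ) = 8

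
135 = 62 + 73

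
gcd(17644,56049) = 1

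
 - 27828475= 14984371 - 42812846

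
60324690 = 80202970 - 19878280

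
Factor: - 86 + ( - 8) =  - 2^1*47^1 = - 94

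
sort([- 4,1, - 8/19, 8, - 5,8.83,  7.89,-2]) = [ - 5,-4, - 2, - 8/19,1,  7.89,8,8.83]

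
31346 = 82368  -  51022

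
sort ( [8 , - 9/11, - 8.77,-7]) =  [ - 8.77, - 7, - 9/11 , 8]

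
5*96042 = 480210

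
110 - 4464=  - 4354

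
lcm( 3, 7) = 21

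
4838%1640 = 1558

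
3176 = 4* 794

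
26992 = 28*964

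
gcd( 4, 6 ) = 2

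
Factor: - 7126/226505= - 14/445  =  -2^1*5^( - 1)*7^1*89^( - 1)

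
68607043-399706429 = - 331099386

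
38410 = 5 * 7682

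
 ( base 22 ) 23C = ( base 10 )1046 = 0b10000010110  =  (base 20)2c6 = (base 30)14q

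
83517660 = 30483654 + 53034006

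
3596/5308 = 899/1327 = 0.68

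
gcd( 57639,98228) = 1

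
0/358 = 0 =0.00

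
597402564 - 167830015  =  429572549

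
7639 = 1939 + 5700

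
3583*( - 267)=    - 956661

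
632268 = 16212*39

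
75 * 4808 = 360600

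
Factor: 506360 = 2^3*5^1 * 12659^1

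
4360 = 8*545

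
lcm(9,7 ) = 63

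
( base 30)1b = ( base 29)1c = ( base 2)101001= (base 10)41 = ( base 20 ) 21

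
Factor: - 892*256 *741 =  - 2^10*3^1*13^1*19^1 * 223^1=-169208832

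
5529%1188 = 777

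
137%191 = 137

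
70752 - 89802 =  - 19050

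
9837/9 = 1093 = 1093.00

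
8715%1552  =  955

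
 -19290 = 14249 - 33539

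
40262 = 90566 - 50304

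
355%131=93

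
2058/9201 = 686/3067 = 0.22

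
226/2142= 113/1071 = 0.11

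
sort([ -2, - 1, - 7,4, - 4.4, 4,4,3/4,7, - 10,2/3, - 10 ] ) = [ - 10, - 10 , -7, -4.4,  -  2, - 1,2/3,3/4,4, 4,4,7 ]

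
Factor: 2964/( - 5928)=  - 2^( - 1)=- 1/2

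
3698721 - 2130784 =1567937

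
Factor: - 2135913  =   - 3^1  *13^1*54767^1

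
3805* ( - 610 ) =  - 2321050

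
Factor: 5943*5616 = 33375888  =  2^4* 3^4*7^1 * 13^1*283^1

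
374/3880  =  187/1940 = 0.10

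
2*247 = 494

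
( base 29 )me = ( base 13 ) 3b2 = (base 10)652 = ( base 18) 204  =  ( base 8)1214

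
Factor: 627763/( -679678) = -2^( - 1 )*29^1 * 21647^1 * 339839^( - 1)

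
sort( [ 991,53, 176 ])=[ 53,176 , 991]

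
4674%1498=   180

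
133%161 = 133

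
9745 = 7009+2736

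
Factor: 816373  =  19^1*42967^1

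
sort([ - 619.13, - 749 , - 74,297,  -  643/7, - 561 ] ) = [ - 749, - 619.13, - 561, - 643/7 , - 74,  297 ] 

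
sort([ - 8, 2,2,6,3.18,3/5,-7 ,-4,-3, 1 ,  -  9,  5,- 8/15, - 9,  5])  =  [ - 9,-9 , - 8,-7, - 4,  -  3, - 8/15,  3/5,1, 2,2 , 3.18,  5 , 5,  6]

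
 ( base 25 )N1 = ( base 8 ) 1100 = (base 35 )GG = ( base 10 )576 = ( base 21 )169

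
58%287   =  58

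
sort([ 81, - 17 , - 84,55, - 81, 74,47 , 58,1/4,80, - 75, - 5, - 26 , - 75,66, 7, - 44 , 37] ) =[ - 84, - 81 , - 75, - 75, - 44,-26, - 17, - 5, 1/4, 7,37,47, 55, 58, 66,74 , 80,81 ] 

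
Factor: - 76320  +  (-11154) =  - 2^1*3^1 * 61^1*239^1 = - 87474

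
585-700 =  -115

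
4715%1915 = 885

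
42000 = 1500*28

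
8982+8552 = 17534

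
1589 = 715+874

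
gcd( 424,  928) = 8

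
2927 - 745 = 2182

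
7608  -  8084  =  -476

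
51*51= 2601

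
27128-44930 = - 17802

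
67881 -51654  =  16227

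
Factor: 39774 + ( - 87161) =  - 47387^1  =  - 47387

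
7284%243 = 237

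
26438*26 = 687388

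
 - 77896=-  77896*1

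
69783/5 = 69783/5 = 13956.60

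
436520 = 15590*28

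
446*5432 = 2422672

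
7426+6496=13922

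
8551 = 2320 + 6231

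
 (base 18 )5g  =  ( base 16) 6A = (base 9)127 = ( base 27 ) 3P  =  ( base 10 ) 106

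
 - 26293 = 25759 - 52052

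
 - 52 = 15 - 67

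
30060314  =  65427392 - 35367078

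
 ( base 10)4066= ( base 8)7742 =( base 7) 14566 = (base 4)333202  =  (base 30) 4fg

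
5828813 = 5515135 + 313678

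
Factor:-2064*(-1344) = 2^10*3^2*7^1*43^1=   2774016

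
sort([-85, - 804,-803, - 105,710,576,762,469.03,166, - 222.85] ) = [ - 804, - 803,- 222.85 , - 105, - 85,166, 469.03,576,710,762]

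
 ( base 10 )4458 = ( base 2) 1000101101010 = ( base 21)A26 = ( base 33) 433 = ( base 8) 10552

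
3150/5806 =1575/2903 = 0.54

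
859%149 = 114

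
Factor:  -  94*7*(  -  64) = 2^7*7^1 * 47^1 =42112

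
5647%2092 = 1463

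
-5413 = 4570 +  - 9983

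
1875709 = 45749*41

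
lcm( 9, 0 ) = 0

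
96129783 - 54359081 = 41770702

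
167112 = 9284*18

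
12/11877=4/3959  =  0.00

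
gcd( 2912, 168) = 56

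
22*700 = 15400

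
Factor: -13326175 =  - 5^2*643^1*829^1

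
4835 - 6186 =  - 1351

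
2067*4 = 8268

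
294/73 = 294/73 = 4.03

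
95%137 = 95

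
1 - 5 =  - 4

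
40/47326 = 20/23663   =  0.00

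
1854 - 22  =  1832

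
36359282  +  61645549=98004831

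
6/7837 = 6/7837 = 0.00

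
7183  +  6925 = 14108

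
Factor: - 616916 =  - 2^2*154229^1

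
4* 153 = 612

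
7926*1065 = 8441190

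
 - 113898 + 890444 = 776546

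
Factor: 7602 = 2^1*3^1*7^1*181^1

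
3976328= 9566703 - 5590375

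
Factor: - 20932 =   -  2^2*5233^1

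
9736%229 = 118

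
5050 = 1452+3598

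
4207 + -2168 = 2039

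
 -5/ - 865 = 1/173  =  0.01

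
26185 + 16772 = 42957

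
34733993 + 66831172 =101565165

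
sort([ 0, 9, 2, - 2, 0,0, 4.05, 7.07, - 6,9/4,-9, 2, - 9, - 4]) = [ - 9, - 9, - 6, - 4,-2, 0, 0, 0,2, 2, 9/4,4.05, 7.07,9]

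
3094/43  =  71 + 41/43 =71.95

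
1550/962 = 775/481 = 1.61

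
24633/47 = 524 + 5/47 = 524.11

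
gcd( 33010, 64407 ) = 1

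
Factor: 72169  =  72169^1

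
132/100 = 33/25 = 1.32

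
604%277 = 50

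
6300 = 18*350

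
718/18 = 359/9= 39.89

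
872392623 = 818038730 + 54353893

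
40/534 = 20/267 = 0.07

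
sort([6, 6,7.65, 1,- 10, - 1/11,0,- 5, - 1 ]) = [-10,-5, - 1, - 1/11,0, 1, 6,  6,7.65] 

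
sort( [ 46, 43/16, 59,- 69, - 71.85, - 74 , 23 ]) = [ - 74, - 71.85 ,-69, 43/16, 23, 46,59 ]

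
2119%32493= 2119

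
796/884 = 199/221 = 0.90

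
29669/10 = 29669/10 = 2966.90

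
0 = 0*81277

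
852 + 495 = 1347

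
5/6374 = 5/6374 = 0.00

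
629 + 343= 972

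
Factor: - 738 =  - 2^1*3^2*  41^1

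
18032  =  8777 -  - 9255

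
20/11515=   4/2303 = 0.00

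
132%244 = 132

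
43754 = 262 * 167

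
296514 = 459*646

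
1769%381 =245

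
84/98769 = 28/32923 =0.00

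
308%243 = 65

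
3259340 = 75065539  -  71806199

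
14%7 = 0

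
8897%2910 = 167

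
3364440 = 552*6095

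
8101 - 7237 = 864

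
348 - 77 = 271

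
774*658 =509292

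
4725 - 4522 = 203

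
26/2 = 13 = 13.00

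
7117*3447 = 24532299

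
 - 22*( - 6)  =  132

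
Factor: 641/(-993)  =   - 3^( - 1 )*331^( - 1 )*641^1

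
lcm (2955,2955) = 2955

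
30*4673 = 140190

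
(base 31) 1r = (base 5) 213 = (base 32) 1Q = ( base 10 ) 58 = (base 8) 72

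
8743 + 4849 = 13592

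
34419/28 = 1229 + 1/4 = 1229.25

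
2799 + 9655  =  12454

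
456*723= 329688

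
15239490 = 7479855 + 7759635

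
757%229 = 70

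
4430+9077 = 13507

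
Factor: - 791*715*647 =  - 5^1*7^1*11^1* 13^1*113^1* 647^1 =- 365920555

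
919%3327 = 919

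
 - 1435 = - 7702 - -6267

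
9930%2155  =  1310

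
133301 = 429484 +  - 296183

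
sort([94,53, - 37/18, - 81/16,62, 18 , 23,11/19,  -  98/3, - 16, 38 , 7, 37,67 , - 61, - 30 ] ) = [- 61, - 98/3, - 30, - 16 , - 81/16, - 37/18,11/19,7, 18, 23,37,38,  53, 62,67, 94] 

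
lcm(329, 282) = 1974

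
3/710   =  3/710 = 0.00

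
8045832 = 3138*2564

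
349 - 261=88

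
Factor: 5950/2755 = 2^1 * 5^1 * 7^1 * 17^1 * 19^( - 1) * 29^ ( - 1) = 1190/551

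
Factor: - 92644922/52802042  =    -  149^1*439^( - 1 )*60139^( - 1)*310889^1 = -46322461/26401021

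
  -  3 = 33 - 36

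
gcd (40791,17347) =1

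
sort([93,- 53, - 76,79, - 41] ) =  [ - 76, - 53,- 41, 79 , 93 ]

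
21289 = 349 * 61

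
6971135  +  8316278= 15287413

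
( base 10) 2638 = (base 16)A4E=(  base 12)163A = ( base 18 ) 82a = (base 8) 5116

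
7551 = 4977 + 2574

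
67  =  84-17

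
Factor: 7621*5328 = 2^4*3^2 * 37^1*7621^1 = 40604688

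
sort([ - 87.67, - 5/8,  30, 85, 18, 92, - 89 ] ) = [ - 89, - 87.67, - 5/8 , 18, 30 , 85, 92 ]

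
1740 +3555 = 5295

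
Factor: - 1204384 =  - 2^5 * 61^1*617^1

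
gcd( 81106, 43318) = 2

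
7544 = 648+6896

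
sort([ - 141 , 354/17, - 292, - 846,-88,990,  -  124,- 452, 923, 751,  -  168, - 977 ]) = [-977,-846, - 452 , - 292 ,-168, - 141, - 124, - 88, 354/17,751, 923, 990 ]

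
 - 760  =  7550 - 8310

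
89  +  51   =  140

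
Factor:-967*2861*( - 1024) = 2832985088 =2^10* 967^1*2861^1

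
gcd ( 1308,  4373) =1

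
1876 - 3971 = - 2095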